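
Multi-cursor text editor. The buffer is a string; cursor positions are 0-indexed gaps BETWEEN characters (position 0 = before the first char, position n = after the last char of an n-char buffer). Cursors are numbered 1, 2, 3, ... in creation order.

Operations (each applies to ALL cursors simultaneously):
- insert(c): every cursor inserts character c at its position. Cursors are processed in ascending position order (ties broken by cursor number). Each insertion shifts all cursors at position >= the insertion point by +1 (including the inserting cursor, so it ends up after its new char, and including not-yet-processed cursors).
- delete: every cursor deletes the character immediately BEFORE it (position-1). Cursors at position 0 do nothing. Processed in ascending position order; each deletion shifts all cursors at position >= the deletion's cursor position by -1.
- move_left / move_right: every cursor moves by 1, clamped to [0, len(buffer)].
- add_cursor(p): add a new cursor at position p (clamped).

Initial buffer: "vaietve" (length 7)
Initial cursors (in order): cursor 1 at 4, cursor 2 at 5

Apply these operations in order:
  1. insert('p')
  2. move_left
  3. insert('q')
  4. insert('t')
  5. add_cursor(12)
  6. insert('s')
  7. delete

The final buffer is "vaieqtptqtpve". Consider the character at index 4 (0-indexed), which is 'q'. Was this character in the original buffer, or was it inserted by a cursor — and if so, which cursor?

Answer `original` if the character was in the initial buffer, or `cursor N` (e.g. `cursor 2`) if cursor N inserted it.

After op 1 (insert('p')): buffer="vaieptpve" (len 9), cursors c1@5 c2@7, authorship ....1.2..
After op 2 (move_left): buffer="vaieptpve" (len 9), cursors c1@4 c2@6, authorship ....1.2..
After op 3 (insert('q')): buffer="vaieqptqpve" (len 11), cursors c1@5 c2@8, authorship ....11.22..
After op 4 (insert('t')): buffer="vaieqtptqtpve" (len 13), cursors c1@6 c2@10, authorship ....111.222..
After op 5 (add_cursor(12)): buffer="vaieqtptqtpve" (len 13), cursors c1@6 c2@10 c3@12, authorship ....111.222..
After op 6 (insert('s')): buffer="vaieqtsptqtspvse" (len 16), cursors c1@7 c2@12 c3@15, authorship ....1111.2222.3.
After op 7 (delete): buffer="vaieqtptqtpve" (len 13), cursors c1@6 c2@10 c3@12, authorship ....111.222..
Authorship (.=original, N=cursor N): . . . . 1 1 1 . 2 2 2 . .
Index 4: author = 1

Answer: cursor 1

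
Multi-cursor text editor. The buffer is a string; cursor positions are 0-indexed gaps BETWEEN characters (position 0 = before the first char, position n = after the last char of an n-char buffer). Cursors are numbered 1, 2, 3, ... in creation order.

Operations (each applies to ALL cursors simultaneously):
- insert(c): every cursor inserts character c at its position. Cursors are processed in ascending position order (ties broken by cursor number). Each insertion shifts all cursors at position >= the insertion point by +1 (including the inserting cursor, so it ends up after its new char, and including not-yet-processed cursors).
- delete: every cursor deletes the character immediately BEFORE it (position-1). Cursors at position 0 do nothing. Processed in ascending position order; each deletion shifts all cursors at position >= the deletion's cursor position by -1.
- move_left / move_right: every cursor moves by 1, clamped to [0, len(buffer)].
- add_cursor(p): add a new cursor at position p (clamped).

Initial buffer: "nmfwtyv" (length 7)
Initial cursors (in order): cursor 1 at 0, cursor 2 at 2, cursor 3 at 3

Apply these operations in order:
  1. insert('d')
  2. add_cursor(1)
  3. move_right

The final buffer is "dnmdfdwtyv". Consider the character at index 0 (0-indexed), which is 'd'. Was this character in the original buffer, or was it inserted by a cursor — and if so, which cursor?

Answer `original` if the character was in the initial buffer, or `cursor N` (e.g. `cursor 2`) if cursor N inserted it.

After op 1 (insert('d')): buffer="dnmdfdwtyv" (len 10), cursors c1@1 c2@4 c3@6, authorship 1..2.3....
After op 2 (add_cursor(1)): buffer="dnmdfdwtyv" (len 10), cursors c1@1 c4@1 c2@4 c3@6, authorship 1..2.3....
After op 3 (move_right): buffer="dnmdfdwtyv" (len 10), cursors c1@2 c4@2 c2@5 c3@7, authorship 1..2.3....
Authorship (.=original, N=cursor N): 1 . . 2 . 3 . . . .
Index 0: author = 1

Answer: cursor 1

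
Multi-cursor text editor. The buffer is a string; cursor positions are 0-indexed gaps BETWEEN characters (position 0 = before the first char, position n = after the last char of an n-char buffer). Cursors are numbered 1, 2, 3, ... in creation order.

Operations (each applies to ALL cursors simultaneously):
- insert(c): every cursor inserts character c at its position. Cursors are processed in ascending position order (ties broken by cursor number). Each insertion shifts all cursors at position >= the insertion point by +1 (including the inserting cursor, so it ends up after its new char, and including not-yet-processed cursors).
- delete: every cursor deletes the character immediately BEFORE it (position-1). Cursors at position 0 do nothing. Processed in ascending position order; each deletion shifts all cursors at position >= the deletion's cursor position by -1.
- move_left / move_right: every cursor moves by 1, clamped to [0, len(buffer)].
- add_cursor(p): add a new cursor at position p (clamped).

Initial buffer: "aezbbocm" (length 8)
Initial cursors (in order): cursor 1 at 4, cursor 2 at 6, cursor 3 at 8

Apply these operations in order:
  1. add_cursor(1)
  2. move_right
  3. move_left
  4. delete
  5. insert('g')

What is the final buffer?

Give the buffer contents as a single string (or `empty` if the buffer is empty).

Answer: gezgbggm

Derivation:
After op 1 (add_cursor(1)): buffer="aezbbocm" (len 8), cursors c4@1 c1@4 c2@6 c3@8, authorship ........
After op 2 (move_right): buffer="aezbbocm" (len 8), cursors c4@2 c1@5 c2@7 c3@8, authorship ........
After op 3 (move_left): buffer="aezbbocm" (len 8), cursors c4@1 c1@4 c2@6 c3@7, authorship ........
After op 4 (delete): buffer="ezbm" (len 4), cursors c4@0 c1@2 c2@3 c3@3, authorship ....
After op 5 (insert('g')): buffer="gezgbggm" (len 8), cursors c4@1 c1@4 c2@7 c3@7, authorship 4..1.23.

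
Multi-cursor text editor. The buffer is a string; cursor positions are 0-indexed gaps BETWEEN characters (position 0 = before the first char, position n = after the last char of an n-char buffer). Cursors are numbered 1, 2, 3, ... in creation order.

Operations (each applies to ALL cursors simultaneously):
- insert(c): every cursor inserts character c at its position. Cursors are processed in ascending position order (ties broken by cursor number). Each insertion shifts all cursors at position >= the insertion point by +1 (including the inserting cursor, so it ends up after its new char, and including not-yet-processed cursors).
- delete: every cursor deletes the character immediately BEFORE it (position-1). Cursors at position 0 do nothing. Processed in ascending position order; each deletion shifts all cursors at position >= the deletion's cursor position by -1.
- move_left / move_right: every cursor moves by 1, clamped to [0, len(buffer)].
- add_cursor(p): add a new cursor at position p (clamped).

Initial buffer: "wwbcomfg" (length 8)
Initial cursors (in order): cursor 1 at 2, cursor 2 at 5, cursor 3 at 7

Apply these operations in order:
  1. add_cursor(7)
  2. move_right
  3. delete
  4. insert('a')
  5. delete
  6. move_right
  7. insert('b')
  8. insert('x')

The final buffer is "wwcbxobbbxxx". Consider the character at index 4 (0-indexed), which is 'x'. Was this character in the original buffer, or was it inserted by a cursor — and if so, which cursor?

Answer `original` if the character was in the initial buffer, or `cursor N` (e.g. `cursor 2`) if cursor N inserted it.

Answer: cursor 1

Derivation:
After op 1 (add_cursor(7)): buffer="wwbcomfg" (len 8), cursors c1@2 c2@5 c3@7 c4@7, authorship ........
After op 2 (move_right): buffer="wwbcomfg" (len 8), cursors c1@3 c2@6 c3@8 c4@8, authorship ........
After op 3 (delete): buffer="wwco" (len 4), cursors c1@2 c2@4 c3@4 c4@4, authorship ....
After op 4 (insert('a')): buffer="wwacoaaa" (len 8), cursors c1@3 c2@8 c3@8 c4@8, authorship ..1..234
After op 5 (delete): buffer="wwco" (len 4), cursors c1@2 c2@4 c3@4 c4@4, authorship ....
After op 6 (move_right): buffer="wwco" (len 4), cursors c1@3 c2@4 c3@4 c4@4, authorship ....
After op 7 (insert('b')): buffer="wwcbobbb" (len 8), cursors c1@4 c2@8 c3@8 c4@8, authorship ...1.234
After op 8 (insert('x')): buffer="wwcbxobbbxxx" (len 12), cursors c1@5 c2@12 c3@12 c4@12, authorship ...11.234234
Authorship (.=original, N=cursor N): . . . 1 1 . 2 3 4 2 3 4
Index 4: author = 1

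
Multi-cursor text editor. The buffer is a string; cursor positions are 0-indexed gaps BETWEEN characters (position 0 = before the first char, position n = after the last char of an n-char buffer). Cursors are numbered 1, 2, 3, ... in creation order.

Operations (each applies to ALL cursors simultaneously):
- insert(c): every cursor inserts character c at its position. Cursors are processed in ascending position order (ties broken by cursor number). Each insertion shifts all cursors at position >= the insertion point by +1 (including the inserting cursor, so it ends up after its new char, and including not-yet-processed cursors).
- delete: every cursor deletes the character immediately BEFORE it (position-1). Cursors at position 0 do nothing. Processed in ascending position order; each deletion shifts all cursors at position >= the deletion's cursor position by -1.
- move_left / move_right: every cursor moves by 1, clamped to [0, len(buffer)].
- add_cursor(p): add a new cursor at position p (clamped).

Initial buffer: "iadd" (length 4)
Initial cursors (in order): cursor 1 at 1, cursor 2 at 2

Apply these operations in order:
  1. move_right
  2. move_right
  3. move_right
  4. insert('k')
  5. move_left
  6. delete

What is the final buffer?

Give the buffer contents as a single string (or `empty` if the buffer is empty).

Answer: iadk

Derivation:
After op 1 (move_right): buffer="iadd" (len 4), cursors c1@2 c2@3, authorship ....
After op 2 (move_right): buffer="iadd" (len 4), cursors c1@3 c2@4, authorship ....
After op 3 (move_right): buffer="iadd" (len 4), cursors c1@4 c2@4, authorship ....
After op 4 (insert('k')): buffer="iaddkk" (len 6), cursors c1@6 c2@6, authorship ....12
After op 5 (move_left): buffer="iaddkk" (len 6), cursors c1@5 c2@5, authorship ....12
After op 6 (delete): buffer="iadk" (len 4), cursors c1@3 c2@3, authorship ...2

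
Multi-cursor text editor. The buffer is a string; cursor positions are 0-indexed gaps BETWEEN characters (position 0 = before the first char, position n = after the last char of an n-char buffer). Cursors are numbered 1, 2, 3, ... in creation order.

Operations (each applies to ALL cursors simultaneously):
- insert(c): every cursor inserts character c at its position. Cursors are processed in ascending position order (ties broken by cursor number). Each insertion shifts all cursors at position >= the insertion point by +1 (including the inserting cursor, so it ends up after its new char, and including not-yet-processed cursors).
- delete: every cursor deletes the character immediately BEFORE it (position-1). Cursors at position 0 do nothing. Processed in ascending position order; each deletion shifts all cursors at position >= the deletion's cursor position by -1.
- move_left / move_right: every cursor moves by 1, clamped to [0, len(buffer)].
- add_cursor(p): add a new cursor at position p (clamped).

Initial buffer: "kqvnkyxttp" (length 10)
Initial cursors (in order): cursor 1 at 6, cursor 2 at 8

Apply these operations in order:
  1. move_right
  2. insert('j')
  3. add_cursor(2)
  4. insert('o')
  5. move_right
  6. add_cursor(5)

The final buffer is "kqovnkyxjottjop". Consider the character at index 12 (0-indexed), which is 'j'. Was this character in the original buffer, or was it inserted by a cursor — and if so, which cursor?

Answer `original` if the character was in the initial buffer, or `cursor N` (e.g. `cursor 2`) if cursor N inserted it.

Answer: cursor 2

Derivation:
After op 1 (move_right): buffer="kqvnkyxttp" (len 10), cursors c1@7 c2@9, authorship ..........
After op 2 (insert('j')): buffer="kqvnkyxjttjp" (len 12), cursors c1@8 c2@11, authorship .......1..2.
After op 3 (add_cursor(2)): buffer="kqvnkyxjttjp" (len 12), cursors c3@2 c1@8 c2@11, authorship .......1..2.
After op 4 (insert('o')): buffer="kqovnkyxjottjop" (len 15), cursors c3@3 c1@10 c2@14, authorship ..3.....11..22.
After op 5 (move_right): buffer="kqovnkyxjottjop" (len 15), cursors c3@4 c1@11 c2@15, authorship ..3.....11..22.
After op 6 (add_cursor(5)): buffer="kqovnkyxjottjop" (len 15), cursors c3@4 c4@5 c1@11 c2@15, authorship ..3.....11..22.
Authorship (.=original, N=cursor N): . . 3 . . . . . 1 1 . . 2 2 .
Index 12: author = 2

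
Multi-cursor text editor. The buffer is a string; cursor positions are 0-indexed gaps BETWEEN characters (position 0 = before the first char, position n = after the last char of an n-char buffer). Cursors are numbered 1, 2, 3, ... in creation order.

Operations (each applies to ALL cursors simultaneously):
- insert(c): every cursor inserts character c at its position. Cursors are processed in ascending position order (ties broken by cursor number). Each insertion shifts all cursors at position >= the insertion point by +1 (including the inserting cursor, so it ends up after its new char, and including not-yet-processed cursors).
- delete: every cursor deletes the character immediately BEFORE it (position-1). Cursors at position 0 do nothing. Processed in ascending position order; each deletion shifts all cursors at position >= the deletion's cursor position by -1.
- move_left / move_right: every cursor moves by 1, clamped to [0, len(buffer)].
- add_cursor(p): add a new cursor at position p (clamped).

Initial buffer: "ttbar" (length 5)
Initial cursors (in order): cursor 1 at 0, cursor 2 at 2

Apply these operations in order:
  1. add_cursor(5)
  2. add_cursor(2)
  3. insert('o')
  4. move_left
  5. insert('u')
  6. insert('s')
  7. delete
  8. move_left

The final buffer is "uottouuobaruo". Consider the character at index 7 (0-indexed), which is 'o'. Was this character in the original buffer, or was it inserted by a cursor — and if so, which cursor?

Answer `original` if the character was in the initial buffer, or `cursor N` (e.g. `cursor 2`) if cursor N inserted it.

After op 1 (add_cursor(5)): buffer="ttbar" (len 5), cursors c1@0 c2@2 c3@5, authorship .....
After op 2 (add_cursor(2)): buffer="ttbar" (len 5), cursors c1@0 c2@2 c4@2 c3@5, authorship .....
After op 3 (insert('o')): buffer="ottoobaro" (len 9), cursors c1@1 c2@5 c4@5 c3@9, authorship 1..24...3
After op 4 (move_left): buffer="ottoobaro" (len 9), cursors c1@0 c2@4 c4@4 c3@8, authorship 1..24...3
After op 5 (insert('u')): buffer="uottouuobaruo" (len 13), cursors c1@1 c2@7 c4@7 c3@12, authorship 11..2244...33
After op 6 (insert('s')): buffer="usottouussobaruso" (len 17), cursors c1@2 c2@10 c4@10 c3@16, authorship 111..224244...333
After op 7 (delete): buffer="uottouuobaruo" (len 13), cursors c1@1 c2@7 c4@7 c3@12, authorship 11..2244...33
After op 8 (move_left): buffer="uottouuobaruo" (len 13), cursors c1@0 c2@6 c4@6 c3@11, authorship 11..2244...33
Authorship (.=original, N=cursor N): 1 1 . . 2 2 4 4 . . . 3 3
Index 7: author = 4

Answer: cursor 4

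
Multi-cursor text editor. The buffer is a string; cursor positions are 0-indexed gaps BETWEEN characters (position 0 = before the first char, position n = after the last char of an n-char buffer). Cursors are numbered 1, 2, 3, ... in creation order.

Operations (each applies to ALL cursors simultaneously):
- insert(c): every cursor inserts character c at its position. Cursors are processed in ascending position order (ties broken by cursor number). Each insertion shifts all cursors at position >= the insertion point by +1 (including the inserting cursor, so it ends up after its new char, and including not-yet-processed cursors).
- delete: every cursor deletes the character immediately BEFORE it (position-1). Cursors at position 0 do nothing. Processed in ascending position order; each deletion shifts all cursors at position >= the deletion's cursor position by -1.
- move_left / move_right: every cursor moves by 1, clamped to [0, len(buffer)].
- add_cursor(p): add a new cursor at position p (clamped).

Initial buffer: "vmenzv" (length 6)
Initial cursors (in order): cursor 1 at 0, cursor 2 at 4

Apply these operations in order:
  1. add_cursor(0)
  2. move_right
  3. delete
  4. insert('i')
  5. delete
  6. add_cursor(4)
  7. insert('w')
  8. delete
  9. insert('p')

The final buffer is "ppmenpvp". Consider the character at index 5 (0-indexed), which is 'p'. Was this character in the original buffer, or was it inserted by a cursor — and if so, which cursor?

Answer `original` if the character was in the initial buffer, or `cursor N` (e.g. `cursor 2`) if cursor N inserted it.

After op 1 (add_cursor(0)): buffer="vmenzv" (len 6), cursors c1@0 c3@0 c2@4, authorship ......
After op 2 (move_right): buffer="vmenzv" (len 6), cursors c1@1 c3@1 c2@5, authorship ......
After op 3 (delete): buffer="menv" (len 4), cursors c1@0 c3@0 c2@3, authorship ....
After op 4 (insert('i')): buffer="iimeniv" (len 7), cursors c1@2 c3@2 c2@6, authorship 13...2.
After op 5 (delete): buffer="menv" (len 4), cursors c1@0 c3@0 c2@3, authorship ....
After op 6 (add_cursor(4)): buffer="menv" (len 4), cursors c1@0 c3@0 c2@3 c4@4, authorship ....
After op 7 (insert('w')): buffer="wwmenwvw" (len 8), cursors c1@2 c3@2 c2@6 c4@8, authorship 13...2.4
After op 8 (delete): buffer="menv" (len 4), cursors c1@0 c3@0 c2@3 c4@4, authorship ....
After op 9 (insert('p')): buffer="ppmenpvp" (len 8), cursors c1@2 c3@2 c2@6 c4@8, authorship 13...2.4
Authorship (.=original, N=cursor N): 1 3 . . . 2 . 4
Index 5: author = 2

Answer: cursor 2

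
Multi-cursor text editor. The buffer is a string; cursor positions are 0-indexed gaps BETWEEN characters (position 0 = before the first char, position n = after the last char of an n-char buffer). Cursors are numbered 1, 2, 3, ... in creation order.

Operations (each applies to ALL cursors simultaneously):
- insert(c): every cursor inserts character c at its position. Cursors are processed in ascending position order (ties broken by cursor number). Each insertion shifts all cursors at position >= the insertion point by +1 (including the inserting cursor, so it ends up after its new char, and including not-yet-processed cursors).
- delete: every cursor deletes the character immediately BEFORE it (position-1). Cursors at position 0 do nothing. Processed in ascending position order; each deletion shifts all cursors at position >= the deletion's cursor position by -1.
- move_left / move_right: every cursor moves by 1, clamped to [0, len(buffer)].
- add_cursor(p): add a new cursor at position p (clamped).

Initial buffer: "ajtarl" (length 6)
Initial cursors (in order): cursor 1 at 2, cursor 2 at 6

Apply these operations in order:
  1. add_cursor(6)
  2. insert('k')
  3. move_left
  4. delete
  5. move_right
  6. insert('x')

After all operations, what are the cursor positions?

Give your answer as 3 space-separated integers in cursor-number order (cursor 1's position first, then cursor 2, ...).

Answer: 3 9 9

Derivation:
After op 1 (add_cursor(6)): buffer="ajtarl" (len 6), cursors c1@2 c2@6 c3@6, authorship ......
After op 2 (insert('k')): buffer="ajktarlkk" (len 9), cursors c1@3 c2@9 c3@9, authorship ..1....23
After op 3 (move_left): buffer="ajktarlkk" (len 9), cursors c1@2 c2@8 c3@8, authorship ..1....23
After op 4 (delete): buffer="aktark" (len 6), cursors c1@1 c2@5 c3@5, authorship .1...3
After op 5 (move_right): buffer="aktark" (len 6), cursors c1@2 c2@6 c3@6, authorship .1...3
After op 6 (insert('x')): buffer="akxtarkxx" (len 9), cursors c1@3 c2@9 c3@9, authorship .11...323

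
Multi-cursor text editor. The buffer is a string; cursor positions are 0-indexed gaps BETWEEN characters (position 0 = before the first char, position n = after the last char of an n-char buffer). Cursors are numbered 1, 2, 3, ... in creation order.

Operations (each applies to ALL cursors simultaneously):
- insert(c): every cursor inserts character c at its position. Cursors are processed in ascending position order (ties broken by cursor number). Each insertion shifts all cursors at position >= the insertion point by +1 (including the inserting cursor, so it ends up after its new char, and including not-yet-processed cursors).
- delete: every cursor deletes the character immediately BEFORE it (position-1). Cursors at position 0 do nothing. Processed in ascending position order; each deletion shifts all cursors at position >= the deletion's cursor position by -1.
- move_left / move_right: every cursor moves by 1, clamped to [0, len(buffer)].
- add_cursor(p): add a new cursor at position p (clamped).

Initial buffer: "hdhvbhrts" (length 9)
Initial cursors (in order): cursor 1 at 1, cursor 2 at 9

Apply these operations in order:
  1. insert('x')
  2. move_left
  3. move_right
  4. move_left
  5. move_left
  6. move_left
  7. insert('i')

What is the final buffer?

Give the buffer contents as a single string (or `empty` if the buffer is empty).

After op 1 (insert('x')): buffer="hxdhvbhrtsx" (len 11), cursors c1@2 c2@11, authorship .1........2
After op 2 (move_left): buffer="hxdhvbhrtsx" (len 11), cursors c1@1 c2@10, authorship .1........2
After op 3 (move_right): buffer="hxdhvbhrtsx" (len 11), cursors c1@2 c2@11, authorship .1........2
After op 4 (move_left): buffer="hxdhvbhrtsx" (len 11), cursors c1@1 c2@10, authorship .1........2
After op 5 (move_left): buffer="hxdhvbhrtsx" (len 11), cursors c1@0 c2@9, authorship .1........2
After op 6 (move_left): buffer="hxdhvbhrtsx" (len 11), cursors c1@0 c2@8, authorship .1........2
After op 7 (insert('i')): buffer="ihxdhvbhritsx" (len 13), cursors c1@1 c2@10, authorship 1.1......2..2

Answer: ihxdhvbhritsx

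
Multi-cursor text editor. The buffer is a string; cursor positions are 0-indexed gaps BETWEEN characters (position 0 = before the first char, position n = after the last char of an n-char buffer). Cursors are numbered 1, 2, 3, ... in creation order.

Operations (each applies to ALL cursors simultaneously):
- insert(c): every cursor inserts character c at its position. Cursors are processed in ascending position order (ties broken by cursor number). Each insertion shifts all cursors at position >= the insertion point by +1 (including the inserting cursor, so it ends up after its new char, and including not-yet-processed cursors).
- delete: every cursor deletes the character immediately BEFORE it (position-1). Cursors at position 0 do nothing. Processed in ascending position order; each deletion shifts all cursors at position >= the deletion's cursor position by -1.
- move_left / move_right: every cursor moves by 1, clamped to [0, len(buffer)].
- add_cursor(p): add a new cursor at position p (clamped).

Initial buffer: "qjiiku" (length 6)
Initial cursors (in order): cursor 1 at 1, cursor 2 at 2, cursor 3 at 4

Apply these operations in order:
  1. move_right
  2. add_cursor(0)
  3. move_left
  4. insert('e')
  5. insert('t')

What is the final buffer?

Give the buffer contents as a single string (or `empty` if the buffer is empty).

After op 1 (move_right): buffer="qjiiku" (len 6), cursors c1@2 c2@3 c3@5, authorship ......
After op 2 (add_cursor(0)): buffer="qjiiku" (len 6), cursors c4@0 c1@2 c2@3 c3@5, authorship ......
After op 3 (move_left): buffer="qjiiku" (len 6), cursors c4@0 c1@1 c2@2 c3@4, authorship ......
After op 4 (insert('e')): buffer="eqejeiieku" (len 10), cursors c4@1 c1@3 c2@5 c3@8, authorship 4.1.2..3..
After op 5 (insert('t')): buffer="etqetjetiietku" (len 14), cursors c4@2 c1@5 c2@8 c3@12, authorship 44.11.22..33..

Answer: etqetjetiietku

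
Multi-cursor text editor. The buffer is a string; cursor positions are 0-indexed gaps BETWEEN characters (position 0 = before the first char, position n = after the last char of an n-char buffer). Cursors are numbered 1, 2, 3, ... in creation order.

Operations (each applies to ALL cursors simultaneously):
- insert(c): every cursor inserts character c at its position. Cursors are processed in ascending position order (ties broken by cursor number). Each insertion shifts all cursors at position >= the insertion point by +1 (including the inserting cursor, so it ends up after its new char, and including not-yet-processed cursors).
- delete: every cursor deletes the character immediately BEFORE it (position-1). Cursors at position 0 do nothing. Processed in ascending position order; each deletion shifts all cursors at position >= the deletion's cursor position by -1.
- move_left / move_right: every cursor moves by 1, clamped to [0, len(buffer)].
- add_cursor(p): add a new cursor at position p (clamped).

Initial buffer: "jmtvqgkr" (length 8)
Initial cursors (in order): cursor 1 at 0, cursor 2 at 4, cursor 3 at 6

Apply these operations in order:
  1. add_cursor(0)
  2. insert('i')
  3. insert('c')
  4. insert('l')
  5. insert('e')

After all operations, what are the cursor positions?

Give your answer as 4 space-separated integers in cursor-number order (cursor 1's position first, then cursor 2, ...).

After op 1 (add_cursor(0)): buffer="jmtvqgkr" (len 8), cursors c1@0 c4@0 c2@4 c3@6, authorship ........
After op 2 (insert('i')): buffer="iijmtviqgikr" (len 12), cursors c1@2 c4@2 c2@7 c3@10, authorship 14....2..3..
After op 3 (insert('c')): buffer="iiccjmtvicqgickr" (len 16), cursors c1@4 c4@4 c2@10 c3@14, authorship 1414....22..33..
After op 4 (insert('l')): buffer="iicclljmtviclqgiclkr" (len 20), cursors c1@6 c4@6 c2@13 c3@18, authorship 141414....222..333..
After op 5 (insert('e')): buffer="iicclleejmtvicleqgiclekr" (len 24), cursors c1@8 c4@8 c2@16 c3@22, authorship 14141414....2222..3333..

Answer: 8 16 22 8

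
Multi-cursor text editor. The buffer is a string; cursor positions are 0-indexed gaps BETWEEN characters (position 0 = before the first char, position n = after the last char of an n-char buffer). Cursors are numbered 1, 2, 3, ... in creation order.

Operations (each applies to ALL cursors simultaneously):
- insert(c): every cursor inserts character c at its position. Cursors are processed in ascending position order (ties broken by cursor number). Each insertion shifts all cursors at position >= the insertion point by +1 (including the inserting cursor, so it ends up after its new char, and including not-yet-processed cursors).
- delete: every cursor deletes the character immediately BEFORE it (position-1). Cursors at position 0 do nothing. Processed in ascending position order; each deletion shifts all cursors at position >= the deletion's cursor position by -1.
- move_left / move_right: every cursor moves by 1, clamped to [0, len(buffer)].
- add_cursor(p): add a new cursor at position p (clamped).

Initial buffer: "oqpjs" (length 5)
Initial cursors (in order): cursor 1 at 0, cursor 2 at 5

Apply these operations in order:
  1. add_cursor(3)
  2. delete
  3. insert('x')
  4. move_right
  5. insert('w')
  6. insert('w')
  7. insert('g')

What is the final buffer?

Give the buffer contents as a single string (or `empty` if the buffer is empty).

Answer: xowwgqxjwwgxwwg

Derivation:
After op 1 (add_cursor(3)): buffer="oqpjs" (len 5), cursors c1@0 c3@3 c2@5, authorship .....
After op 2 (delete): buffer="oqj" (len 3), cursors c1@0 c3@2 c2@3, authorship ...
After op 3 (insert('x')): buffer="xoqxjx" (len 6), cursors c1@1 c3@4 c2@6, authorship 1..3.2
After op 4 (move_right): buffer="xoqxjx" (len 6), cursors c1@2 c3@5 c2@6, authorship 1..3.2
After op 5 (insert('w')): buffer="xowqxjwxw" (len 9), cursors c1@3 c3@7 c2@9, authorship 1.1.3.322
After op 6 (insert('w')): buffer="xowwqxjwwxww" (len 12), cursors c1@4 c3@9 c2@12, authorship 1.11.3.33222
After op 7 (insert('g')): buffer="xowwgqxjwwgxwwg" (len 15), cursors c1@5 c3@11 c2@15, authorship 1.111.3.3332222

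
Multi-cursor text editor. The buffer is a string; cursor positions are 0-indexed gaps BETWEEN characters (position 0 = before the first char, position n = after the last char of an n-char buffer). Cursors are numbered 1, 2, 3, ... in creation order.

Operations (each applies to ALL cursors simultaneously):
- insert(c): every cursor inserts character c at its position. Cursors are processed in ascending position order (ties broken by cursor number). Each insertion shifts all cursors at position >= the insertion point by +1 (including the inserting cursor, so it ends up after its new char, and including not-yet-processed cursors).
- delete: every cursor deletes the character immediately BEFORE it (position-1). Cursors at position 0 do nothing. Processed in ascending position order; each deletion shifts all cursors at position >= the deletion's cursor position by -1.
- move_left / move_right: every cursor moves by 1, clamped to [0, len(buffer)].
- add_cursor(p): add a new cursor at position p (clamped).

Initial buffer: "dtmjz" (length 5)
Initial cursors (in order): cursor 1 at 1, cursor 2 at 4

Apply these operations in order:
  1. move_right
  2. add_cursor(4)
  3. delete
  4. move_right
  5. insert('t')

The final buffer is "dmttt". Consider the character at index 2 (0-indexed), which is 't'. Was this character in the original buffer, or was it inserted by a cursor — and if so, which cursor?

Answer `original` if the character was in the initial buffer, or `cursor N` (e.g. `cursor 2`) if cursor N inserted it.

Answer: cursor 1

Derivation:
After op 1 (move_right): buffer="dtmjz" (len 5), cursors c1@2 c2@5, authorship .....
After op 2 (add_cursor(4)): buffer="dtmjz" (len 5), cursors c1@2 c3@4 c2@5, authorship .....
After op 3 (delete): buffer="dm" (len 2), cursors c1@1 c2@2 c3@2, authorship ..
After op 4 (move_right): buffer="dm" (len 2), cursors c1@2 c2@2 c3@2, authorship ..
After op 5 (insert('t')): buffer="dmttt" (len 5), cursors c1@5 c2@5 c3@5, authorship ..123
Authorship (.=original, N=cursor N): . . 1 2 3
Index 2: author = 1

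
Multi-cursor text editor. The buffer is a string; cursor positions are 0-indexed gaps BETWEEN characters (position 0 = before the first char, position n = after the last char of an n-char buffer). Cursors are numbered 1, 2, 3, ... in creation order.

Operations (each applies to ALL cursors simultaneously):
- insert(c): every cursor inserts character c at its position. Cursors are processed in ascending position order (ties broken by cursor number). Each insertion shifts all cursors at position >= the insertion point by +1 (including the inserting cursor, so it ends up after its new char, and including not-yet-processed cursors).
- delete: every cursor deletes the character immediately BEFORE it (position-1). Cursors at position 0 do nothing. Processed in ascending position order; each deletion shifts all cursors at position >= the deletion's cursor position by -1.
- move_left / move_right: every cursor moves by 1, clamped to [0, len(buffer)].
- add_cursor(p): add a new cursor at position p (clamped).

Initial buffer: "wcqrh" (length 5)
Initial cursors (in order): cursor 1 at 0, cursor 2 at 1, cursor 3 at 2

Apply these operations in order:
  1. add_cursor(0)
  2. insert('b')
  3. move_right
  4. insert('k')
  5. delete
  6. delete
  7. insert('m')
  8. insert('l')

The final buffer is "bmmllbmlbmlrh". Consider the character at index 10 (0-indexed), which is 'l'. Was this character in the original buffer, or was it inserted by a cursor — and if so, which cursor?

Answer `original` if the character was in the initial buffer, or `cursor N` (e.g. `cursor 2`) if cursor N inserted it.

After op 1 (add_cursor(0)): buffer="wcqrh" (len 5), cursors c1@0 c4@0 c2@1 c3@2, authorship .....
After op 2 (insert('b')): buffer="bbwbcbqrh" (len 9), cursors c1@2 c4@2 c2@4 c3@6, authorship 14.2.3...
After op 3 (move_right): buffer="bbwbcbqrh" (len 9), cursors c1@3 c4@3 c2@5 c3@7, authorship 14.2.3...
After op 4 (insert('k')): buffer="bbwkkbckbqkrh" (len 13), cursors c1@5 c4@5 c2@8 c3@11, authorship 14.142.23.3..
After op 5 (delete): buffer="bbwbcbqrh" (len 9), cursors c1@3 c4@3 c2@5 c3@7, authorship 14.2.3...
After op 6 (delete): buffer="bbbrh" (len 5), cursors c1@1 c4@1 c2@2 c3@3, authorship 123..
After op 7 (insert('m')): buffer="bmmbmbmrh" (len 9), cursors c1@3 c4@3 c2@5 c3@7, authorship 1142233..
After op 8 (insert('l')): buffer="bmmllbmlbmlrh" (len 13), cursors c1@5 c4@5 c2@8 c3@11, authorship 11414222333..
Authorship (.=original, N=cursor N): 1 1 4 1 4 2 2 2 3 3 3 . .
Index 10: author = 3

Answer: cursor 3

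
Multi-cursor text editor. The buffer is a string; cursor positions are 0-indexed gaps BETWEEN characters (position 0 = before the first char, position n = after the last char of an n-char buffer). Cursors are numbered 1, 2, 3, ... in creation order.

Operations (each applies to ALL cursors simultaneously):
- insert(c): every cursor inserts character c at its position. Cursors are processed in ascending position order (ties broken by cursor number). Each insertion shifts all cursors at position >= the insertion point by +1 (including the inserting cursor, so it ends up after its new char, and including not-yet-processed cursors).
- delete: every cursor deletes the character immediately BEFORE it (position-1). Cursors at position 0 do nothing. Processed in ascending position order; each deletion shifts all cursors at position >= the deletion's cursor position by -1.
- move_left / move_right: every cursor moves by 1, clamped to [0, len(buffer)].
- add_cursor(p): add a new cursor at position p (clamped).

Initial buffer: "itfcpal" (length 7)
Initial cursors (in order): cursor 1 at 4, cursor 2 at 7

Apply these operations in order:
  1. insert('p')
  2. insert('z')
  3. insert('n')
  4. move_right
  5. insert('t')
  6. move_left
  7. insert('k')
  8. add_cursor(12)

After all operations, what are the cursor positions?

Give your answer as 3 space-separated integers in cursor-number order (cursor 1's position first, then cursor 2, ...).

Answer: 9 16 12

Derivation:
After op 1 (insert('p')): buffer="itfcppalp" (len 9), cursors c1@5 c2@9, authorship ....1...2
After op 2 (insert('z')): buffer="itfcpzpalpz" (len 11), cursors c1@6 c2@11, authorship ....11...22
After op 3 (insert('n')): buffer="itfcpznpalpzn" (len 13), cursors c1@7 c2@13, authorship ....111...222
After op 4 (move_right): buffer="itfcpznpalpzn" (len 13), cursors c1@8 c2@13, authorship ....111...222
After op 5 (insert('t')): buffer="itfcpznptalpznt" (len 15), cursors c1@9 c2@15, authorship ....111.1..2222
After op 6 (move_left): buffer="itfcpznptalpznt" (len 15), cursors c1@8 c2@14, authorship ....111.1..2222
After op 7 (insert('k')): buffer="itfcpznpktalpznkt" (len 17), cursors c1@9 c2@16, authorship ....111.11..22222
After op 8 (add_cursor(12)): buffer="itfcpznpktalpznkt" (len 17), cursors c1@9 c3@12 c2@16, authorship ....111.11..22222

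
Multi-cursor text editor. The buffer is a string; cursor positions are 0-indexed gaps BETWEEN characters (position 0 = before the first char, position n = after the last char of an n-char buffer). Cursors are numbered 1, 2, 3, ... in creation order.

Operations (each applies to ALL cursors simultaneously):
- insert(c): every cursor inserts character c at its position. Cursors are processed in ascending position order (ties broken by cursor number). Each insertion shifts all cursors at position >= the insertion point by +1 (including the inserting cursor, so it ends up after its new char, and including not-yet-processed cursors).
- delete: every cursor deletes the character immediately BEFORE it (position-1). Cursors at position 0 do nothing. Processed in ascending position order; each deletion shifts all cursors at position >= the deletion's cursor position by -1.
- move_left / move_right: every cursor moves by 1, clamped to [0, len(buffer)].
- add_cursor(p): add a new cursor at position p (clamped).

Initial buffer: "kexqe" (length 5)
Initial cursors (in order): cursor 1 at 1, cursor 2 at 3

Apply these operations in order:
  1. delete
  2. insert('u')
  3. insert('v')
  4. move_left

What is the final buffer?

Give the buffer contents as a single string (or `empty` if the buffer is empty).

Answer: uveuvqe

Derivation:
After op 1 (delete): buffer="eqe" (len 3), cursors c1@0 c2@1, authorship ...
After op 2 (insert('u')): buffer="ueuqe" (len 5), cursors c1@1 c2@3, authorship 1.2..
After op 3 (insert('v')): buffer="uveuvqe" (len 7), cursors c1@2 c2@5, authorship 11.22..
After op 4 (move_left): buffer="uveuvqe" (len 7), cursors c1@1 c2@4, authorship 11.22..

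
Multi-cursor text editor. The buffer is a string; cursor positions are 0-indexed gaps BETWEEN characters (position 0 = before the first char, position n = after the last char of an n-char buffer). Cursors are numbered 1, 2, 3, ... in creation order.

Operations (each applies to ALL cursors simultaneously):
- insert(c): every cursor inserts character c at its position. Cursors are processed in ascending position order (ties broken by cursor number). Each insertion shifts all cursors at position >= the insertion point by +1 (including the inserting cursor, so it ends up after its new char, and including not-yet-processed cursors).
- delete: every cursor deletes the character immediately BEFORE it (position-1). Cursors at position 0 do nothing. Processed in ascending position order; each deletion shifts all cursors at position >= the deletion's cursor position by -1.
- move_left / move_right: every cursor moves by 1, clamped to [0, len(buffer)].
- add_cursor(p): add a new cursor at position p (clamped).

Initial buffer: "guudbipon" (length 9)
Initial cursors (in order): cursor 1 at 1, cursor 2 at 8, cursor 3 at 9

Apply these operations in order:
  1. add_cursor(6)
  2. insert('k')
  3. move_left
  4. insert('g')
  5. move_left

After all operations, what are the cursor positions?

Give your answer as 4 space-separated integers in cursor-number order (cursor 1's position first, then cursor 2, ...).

Answer: 1 12 15 8

Derivation:
After op 1 (add_cursor(6)): buffer="guudbipon" (len 9), cursors c1@1 c4@6 c2@8 c3@9, authorship .........
After op 2 (insert('k')): buffer="gkuudbikpoknk" (len 13), cursors c1@2 c4@8 c2@11 c3@13, authorship .1.....4..2.3
After op 3 (move_left): buffer="gkuudbikpoknk" (len 13), cursors c1@1 c4@7 c2@10 c3@12, authorship .1.....4..2.3
After op 4 (insert('g')): buffer="ggkuudbigkpogkngk" (len 17), cursors c1@2 c4@9 c2@13 c3@16, authorship .11.....44..22.33
After op 5 (move_left): buffer="ggkuudbigkpogkngk" (len 17), cursors c1@1 c4@8 c2@12 c3@15, authorship .11.....44..22.33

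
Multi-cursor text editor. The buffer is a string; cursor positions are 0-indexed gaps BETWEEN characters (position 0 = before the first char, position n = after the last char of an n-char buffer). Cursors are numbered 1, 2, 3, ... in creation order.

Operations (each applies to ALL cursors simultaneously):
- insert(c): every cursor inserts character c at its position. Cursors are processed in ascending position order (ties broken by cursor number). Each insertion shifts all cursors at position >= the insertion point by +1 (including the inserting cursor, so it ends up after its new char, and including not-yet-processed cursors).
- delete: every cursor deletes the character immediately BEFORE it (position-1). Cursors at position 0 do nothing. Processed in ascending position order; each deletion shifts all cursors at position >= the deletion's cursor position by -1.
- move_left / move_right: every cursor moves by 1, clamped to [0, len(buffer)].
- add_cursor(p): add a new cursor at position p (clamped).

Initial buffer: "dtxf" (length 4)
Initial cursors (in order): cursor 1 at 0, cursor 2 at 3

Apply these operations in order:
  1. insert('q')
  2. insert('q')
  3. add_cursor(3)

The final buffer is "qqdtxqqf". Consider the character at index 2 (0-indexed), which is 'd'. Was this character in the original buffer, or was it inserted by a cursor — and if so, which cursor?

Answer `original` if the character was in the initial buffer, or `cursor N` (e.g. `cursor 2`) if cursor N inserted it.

After op 1 (insert('q')): buffer="qdtxqf" (len 6), cursors c1@1 c2@5, authorship 1...2.
After op 2 (insert('q')): buffer="qqdtxqqf" (len 8), cursors c1@2 c2@7, authorship 11...22.
After op 3 (add_cursor(3)): buffer="qqdtxqqf" (len 8), cursors c1@2 c3@3 c2@7, authorship 11...22.
Authorship (.=original, N=cursor N): 1 1 . . . 2 2 .
Index 2: author = original

Answer: original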